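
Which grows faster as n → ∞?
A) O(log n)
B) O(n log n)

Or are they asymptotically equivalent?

O(log n) vs O(n log n): Higher order terms dominate.

Answer: B) O(n log n) grows faster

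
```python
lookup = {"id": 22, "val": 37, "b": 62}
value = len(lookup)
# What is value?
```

Trace:
`lookup = {"id": 22, "val": 37, "b": 62}` → lookup = {'id': 22, 'val': 37, 'b': 62}
`value = len(lookup)` → value = 3
So value = 3

Answer: 3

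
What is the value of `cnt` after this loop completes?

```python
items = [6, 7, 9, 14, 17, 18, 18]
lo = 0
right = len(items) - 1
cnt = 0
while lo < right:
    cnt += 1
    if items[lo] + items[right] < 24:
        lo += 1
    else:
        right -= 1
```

Steps to find pair summing to 24
`cnt` takes the values: 0 → 1 → 2 → 3 → 4 → 5 → 6

Answer: 6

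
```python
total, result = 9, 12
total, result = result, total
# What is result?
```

Trace:
`total, result = 9, 12` → total = 9; result = 12
`total, result = result, total` → total = 12; result = 9
So result = 9

Answer: 9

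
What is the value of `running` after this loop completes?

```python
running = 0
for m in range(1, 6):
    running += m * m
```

Sum of squares 1² to 5² = 55
`running` takes the values: 0 → 1 → 5 → 14 → 30 → 55

Answer: 55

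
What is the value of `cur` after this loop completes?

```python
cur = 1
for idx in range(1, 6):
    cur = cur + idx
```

Start at 1, add 1 through 5
`cur` takes the values: 1 → 2 → 4 → 7 → 11 → 16

Answer: 16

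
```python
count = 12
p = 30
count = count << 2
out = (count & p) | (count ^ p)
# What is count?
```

Trace:
`count = 12` → count = 12
`p = 30` → p = 30
`count = count << 2` → count = 48
`out = (count & p) | (count ^ p)` → out = 62
So count = 48

Answer: 48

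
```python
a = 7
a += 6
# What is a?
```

Trace:
`a = 7` → a = 7
`a += 6` → a = 13
So a = 13

Answer: 13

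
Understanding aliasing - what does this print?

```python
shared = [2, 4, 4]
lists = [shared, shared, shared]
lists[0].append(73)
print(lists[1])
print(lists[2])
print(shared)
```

Key concept: list of same reference.
Step by step:
`shared = [2, 4, 4]` → shared = [2, 4, 4]
`lists = [shared, shared, shared]` → lists = [[2, 4, 4], [2, 4, 4], [2, 4, 4]]
`lists[0].append(73)` → shared = [2, 4, 4, 73]; lists = [[2, 4, 4, 73], [2, 4, 4, 73], [2, 4, 4, 73]]
`print(lists[1])` → prints [2, 4, 4, 73]
`print(lists[2])` → prints [2, 4, 4, 73]
`print(shared)` → prints [2, 4, 4, 73]

Answer:
[2, 4, 4, 73]
[2, 4, 4, 73]
[2, 4, 4, 73]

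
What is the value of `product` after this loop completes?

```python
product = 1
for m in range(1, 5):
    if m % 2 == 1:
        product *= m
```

Product of odd numbers 1 to 4
`product` takes the values: 1 → 3

Answer: 3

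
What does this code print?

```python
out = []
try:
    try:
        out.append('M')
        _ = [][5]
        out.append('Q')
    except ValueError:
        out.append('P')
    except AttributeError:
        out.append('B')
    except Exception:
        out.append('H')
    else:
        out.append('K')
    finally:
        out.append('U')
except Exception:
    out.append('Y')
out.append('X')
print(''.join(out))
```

Execution trace: 'M' (inner try body) → 'H' (inner except Exception) → 'U' (inner finally) → 'X' (after the try/except). Output: MHUX

Answer: MHUX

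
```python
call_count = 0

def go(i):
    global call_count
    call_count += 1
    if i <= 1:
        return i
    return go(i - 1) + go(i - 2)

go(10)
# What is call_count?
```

Calls(i) = 1 + Calls(i-1) + Calls(i-2); Calls(0)=Calls(1)=1. For i=10 this gives 177.

Answer: 177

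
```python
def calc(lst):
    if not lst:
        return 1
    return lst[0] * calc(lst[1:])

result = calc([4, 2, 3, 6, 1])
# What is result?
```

Product over [4, 2, 3, 6, 1] = 4 * 2 * 3 * 6 * 1 = 144

Answer: 144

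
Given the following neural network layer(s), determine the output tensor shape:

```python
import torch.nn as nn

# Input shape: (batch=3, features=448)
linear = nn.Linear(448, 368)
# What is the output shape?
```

Input: (3, 448) -> Output: (3, 368)

Answer: (3, 368)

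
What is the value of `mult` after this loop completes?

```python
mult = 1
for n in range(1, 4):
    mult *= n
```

3! = 6
`mult` takes the values: 1 → 2 → 6

Answer: 6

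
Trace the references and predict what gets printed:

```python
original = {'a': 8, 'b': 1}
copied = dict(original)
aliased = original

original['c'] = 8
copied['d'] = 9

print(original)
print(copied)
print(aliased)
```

Key concept: dict() creates copy, assignment creates alias.
Step by step:
`original = {'a': 8, 'b': 1}` → original = {'a': 8, 'b': 1}
`copied = dict(original)` → copied = {'a': 8, 'b': 1}
`aliased = original` → aliased = {'a': 8, 'b': 1} (same object as original)
`original['c'] = 8` → original = {'a': 8, 'b': 1, 'c': 8} (same object as aliased); aliased = {'a': 8, 'b': 1, 'c': 8} (same object as original)
`copied['d'] = 9` → copied = {'a': 8, 'b': 1, 'd': 9}
`print(original)` → prints {'a': 8, 'b': 1, 'c': 8}
`print(copied)` → prints {'a': 8, 'b': 1, 'd': 9}
`print(aliased)` → prints {'a': 8, 'b': 1, 'c': 8}

Answer:
{'a': 8, 'b': 1, 'c': 8}
{'a': 8, 'b': 1, 'd': 9}
{'a': 8, 'b': 1, 'c': 8}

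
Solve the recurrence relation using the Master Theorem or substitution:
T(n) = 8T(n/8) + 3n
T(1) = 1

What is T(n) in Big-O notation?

By Master Theorem: a=8, b=8, f(n)=3n. Since log_8(8) = 1 and f(n) = Θ(n^1), Case 2 applies. T(n) = O(n log n).

Answer: O(n log n)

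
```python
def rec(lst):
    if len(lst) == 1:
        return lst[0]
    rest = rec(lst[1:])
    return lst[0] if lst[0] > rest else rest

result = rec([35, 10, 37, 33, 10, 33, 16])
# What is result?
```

Recursive max over [35, 10, 37, 33, 10, 33, 16] = 37

Answer: 37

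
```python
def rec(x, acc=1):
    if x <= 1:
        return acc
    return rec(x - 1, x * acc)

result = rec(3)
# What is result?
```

Accumulator trace (n, acc): (3, 1) -> (2, 3) -> (1, 6) -> return 6

Answer: 6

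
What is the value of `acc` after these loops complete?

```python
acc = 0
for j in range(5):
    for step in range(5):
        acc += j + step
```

Sum of all j+step for j,step in 5x5
`acc` takes the values: 0 → 1 → 3 → 6 → 10 → 11 → 13 → 16 → 20 → 25 → 27 → 30 → 34 → 39 → 45 → 48 → 52 → 57 → 63 → 70 → 74 → 79 → 85 → 92 → 100

Answer: 100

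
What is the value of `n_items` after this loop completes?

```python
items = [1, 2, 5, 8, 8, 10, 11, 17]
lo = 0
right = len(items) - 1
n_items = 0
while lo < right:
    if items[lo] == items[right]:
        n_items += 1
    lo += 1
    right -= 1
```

Count matching pairs from ends
`n_items` takes the values: 0 → 1

Answer: 1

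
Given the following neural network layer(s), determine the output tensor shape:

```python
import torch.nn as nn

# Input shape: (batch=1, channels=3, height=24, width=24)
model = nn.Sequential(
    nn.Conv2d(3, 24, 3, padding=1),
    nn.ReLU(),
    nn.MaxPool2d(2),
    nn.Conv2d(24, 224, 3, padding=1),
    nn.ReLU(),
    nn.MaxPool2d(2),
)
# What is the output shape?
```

Input: (1, 3, 24, 24) -> after first Conv2d: (1, 24, 24, 24) -> after first MaxPool2d: (1, 24, 12, 12) -> after second Conv2d: (1, 224, 12, 12) -> Output: (1, 224, 6, 6)

Answer: (1, 224, 6, 6)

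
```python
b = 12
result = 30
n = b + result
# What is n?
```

Trace:
`b = 12` → b = 12
`result = 30` → result = 30
`n = b + result` → n = 42
So n = 42

Answer: 42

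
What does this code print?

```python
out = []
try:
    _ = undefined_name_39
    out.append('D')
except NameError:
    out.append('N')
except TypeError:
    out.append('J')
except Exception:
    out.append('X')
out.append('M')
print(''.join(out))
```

Execution trace: 'N' (except NameError) → 'M' (after the try/except). Output: NM

Answer: NM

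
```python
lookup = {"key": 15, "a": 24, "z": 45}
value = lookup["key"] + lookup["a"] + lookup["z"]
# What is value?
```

Trace:
`lookup = {"key": 15, "a": 24, "z": 45}` → lookup = {'key': 15, 'a': 24, 'z': 45}
`value = lookup["key"] + lookup["a"] + lookup["z"]` → value = 84
So value = 84

Answer: 84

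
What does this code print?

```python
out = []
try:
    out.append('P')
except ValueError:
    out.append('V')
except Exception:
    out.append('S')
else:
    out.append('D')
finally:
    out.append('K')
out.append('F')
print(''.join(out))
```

Execution trace: 'P' (try body, no exception) → 'D' (else) → 'K' (finally) → 'F' (after the try/except). Output: PDKF

Answer: PDKF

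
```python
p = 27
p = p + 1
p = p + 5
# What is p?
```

Trace:
`p = 27` → p = 27
`p = p + 1` → p = 28
`p = p + 5` → p = 33
So p = 33

Answer: 33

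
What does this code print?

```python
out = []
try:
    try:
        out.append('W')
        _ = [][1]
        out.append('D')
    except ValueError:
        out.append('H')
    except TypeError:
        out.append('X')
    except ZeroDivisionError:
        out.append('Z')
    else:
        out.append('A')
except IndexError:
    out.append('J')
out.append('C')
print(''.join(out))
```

Execution trace: 'W' (try body) → 'J' (outer except IndexError) → 'C' (after the try/except). Output: WJC

Answer: WJC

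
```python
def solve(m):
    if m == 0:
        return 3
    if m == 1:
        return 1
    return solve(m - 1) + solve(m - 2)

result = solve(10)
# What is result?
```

Build up from base cases: solve(0)=3, solve(1)=1, solve(2)=4, solve(3)=5, solve(4)=9, solve(5)=14, solve(6)=23, ..., solve(10)=157

Answer: 157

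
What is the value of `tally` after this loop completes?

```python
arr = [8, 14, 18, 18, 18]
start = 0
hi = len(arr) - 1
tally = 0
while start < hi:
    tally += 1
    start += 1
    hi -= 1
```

Iterations until pointers meet (list length 5)
`tally` takes the values: 0 → 1 → 2

Answer: 2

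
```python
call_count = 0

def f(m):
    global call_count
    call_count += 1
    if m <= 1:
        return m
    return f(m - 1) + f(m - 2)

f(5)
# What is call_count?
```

Calls(m) = 1 + Calls(m-1) + Calls(m-2); Calls(0)=Calls(1)=1. For m=5 this gives 15.

Answer: 15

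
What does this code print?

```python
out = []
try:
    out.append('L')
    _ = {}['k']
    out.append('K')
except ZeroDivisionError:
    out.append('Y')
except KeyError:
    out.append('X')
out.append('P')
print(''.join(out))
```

Execution trace: 'L' (try body) → 'X' (except KeyError) → 'P' (after the try/except). Output: LXP

Answer: LXP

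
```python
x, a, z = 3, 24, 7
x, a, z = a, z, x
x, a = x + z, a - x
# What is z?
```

Trace:
`x, a, z = 3, 24, 7` → x = 3; a = 24; z = 7
`x, a, z = a, z, x` → x = 24; a = 7; z = 3
`x, a = x + z, a - x` → x = 27; a = -17
So z = 3

Answer: 3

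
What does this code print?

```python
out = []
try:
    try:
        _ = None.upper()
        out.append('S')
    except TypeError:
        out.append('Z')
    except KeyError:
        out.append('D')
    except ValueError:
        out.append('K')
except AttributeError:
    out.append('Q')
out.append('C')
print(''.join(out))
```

Execution trace: 'Q' (outer except AttributeError) → 'C' (after the try/except). Output: QC

Answer: QC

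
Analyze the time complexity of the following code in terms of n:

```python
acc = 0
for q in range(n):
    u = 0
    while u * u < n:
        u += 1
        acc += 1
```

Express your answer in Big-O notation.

Each loop level contributes: n × √n. Multiplying the contributions gives O(n√n).

Answer: O(n√n)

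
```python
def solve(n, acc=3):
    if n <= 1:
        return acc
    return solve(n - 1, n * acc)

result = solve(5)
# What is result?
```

Accumulator trace (n, acc): (5, 3) -> (4, 15) -> (3, 60) -> (2, 180) -> (1, 360) -> return 360

Answer: 360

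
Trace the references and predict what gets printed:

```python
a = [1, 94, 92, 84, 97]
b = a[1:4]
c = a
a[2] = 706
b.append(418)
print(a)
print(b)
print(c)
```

Key concept: slice vs alias.
Step by step:
`a = [1, 94, 92, 84, 97]` → a = [1, 94, 92, 84, 97]
`b = a[1:4]` → b = [94, 92, 84]
`c = a` → c = [1, 94, 92, 84, 97] (same object as a)
`a[2] = 706` → a = [1, 94, 706, 84, 97] (same object as c); c = [1, 94, 706, 84, 97] (same object as a)
`b.append(418)` → b = [94, 92, 84, 418]
`print(a)` → prints [1, 94, 706, 84, 97]
`print(b)` → prints [94, 92, 84, 418]
`print(c)` → prints [1, 94, 706, 84, 97]

Answer:
[1, 94, 706, 84, 97]
[94, 92, 84, 418]
[1, 94, 706, 84, 97]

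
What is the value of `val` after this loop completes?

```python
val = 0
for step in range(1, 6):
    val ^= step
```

XOR of 1 to 5
`val` takes the values: 0 → 1 → 3 → 0 → 4 → 1

Answer: 1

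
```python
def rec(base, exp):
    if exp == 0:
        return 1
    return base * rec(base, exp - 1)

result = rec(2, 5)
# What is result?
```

rec(2, 5) = 2 * 2 * 2 * 2 * 2 = 32

Answer: 32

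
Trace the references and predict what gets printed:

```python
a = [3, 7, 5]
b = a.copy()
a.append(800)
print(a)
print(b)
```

Key concept: list.copy() creates independent copy.
Step by step:
`a = [3, 7, 5]` → a = [3, 7, 5]
`b = a.copy()` → b = [3, 7, 5]
`a.append(800)` → a = [3, 7, 5, 800]
`print(a)` → prints [3, 7, 5, 800]
`print(b)` → prints [3, 7, 5]

Answer:
[3, 7, 5, 800]
[3, 7, 5]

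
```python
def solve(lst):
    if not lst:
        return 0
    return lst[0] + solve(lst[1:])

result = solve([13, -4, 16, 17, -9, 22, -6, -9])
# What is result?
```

13 + (-4) + 16 + 17 + (-9) + 22 + (-6) + (-9) + 0 = 40

Answer: 40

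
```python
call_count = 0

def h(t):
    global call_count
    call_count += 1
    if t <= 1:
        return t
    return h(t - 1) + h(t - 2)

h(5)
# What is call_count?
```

Calls(t) = 1 + Calls(t-1) + Calls(t-2); Calls(0)=Calls(1)=1. For t=5 this gives 15.

Answer: 15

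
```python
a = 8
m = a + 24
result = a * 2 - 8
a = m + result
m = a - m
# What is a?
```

Trace:
`a = 8` → a = 8
`m = a + 24` → m = 32
`result = a * 2 - 8` → result = 8
`a = m + result` → a = 40
`m = a - m` → m = 8
So a = 40

Answer: 40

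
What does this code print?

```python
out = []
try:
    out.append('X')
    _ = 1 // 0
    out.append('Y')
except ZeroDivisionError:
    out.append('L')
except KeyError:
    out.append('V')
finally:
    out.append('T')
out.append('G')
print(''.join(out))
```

Execution trace: 'X' (try body) → 'L' (except ZeroDivisionError) → 'T' (finally) → 'G' (after the try/except). Output: XLTG

Answer: XLTG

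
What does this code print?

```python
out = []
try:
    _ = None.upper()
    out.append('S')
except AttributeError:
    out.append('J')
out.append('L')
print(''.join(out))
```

Execution trace: 'J' (except AttributeError) → 'L' (after the try/except). Output: JL

Answer: JL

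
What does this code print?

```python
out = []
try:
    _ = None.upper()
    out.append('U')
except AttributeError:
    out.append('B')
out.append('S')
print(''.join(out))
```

Execution trace: 'B' (except AttributeError) → 'S' (after the try/except). Output: BS

Answer: BS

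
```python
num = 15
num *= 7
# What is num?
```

Trace:
`num = 15` → num = 15
`num *= 7` → num = 105
So num = 105

Answer: 105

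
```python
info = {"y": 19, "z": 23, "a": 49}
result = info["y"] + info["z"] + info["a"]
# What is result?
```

Trace:
`info = {"y": 19, "z": 23, "a": 49}` → info = {'y': 19, 'z': 23, 'a': 49}
`result = info["y"] + info["z"] + info["a"]` → result = 91
So result = 91

Answer: 91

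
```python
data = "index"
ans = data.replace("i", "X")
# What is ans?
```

Trace:
`data = "index"` → data = 'index'
`ans = data.replace("i", "X")` → ans = 'Xndex'
So ans = 'Xndex'

Answer: 'Xndex'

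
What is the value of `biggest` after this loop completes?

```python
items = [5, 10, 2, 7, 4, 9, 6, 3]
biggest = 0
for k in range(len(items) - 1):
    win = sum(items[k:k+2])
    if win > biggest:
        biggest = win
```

Max sum of 2-element window in [5, 10, 2, 7, 4, 9, 6, 3]
`biggest` takes the values: 0 → 15

Answer: 15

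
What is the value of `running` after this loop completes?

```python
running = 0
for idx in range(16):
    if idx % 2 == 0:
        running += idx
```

Sum of even numbers 0 to 15
`running` takes the values: 0 → 2 → 6 → 12 → 20 → 30 → 42 → 56

Answer: 56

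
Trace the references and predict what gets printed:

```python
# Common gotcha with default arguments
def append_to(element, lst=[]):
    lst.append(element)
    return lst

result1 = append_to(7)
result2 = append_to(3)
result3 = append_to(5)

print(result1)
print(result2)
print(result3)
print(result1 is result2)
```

Key concept: mutable default argument gotcha.
Step by step:
`result1 = append_to(7)` → result1 = [7]
`result2 = append_to(3)` → result1 = [7, 3] (same object as result2); result2 = [7, 3] (same object as result1)
`result3 = append_to(5)` → result1 = [7, 3, 5] (same object as result2, result3); result2 = [7, 3, 5] (same object as result1, result3); result3 = [7, 3, 5] (same object as result1, result2)
`print(result1)` → prints [7, 3, 5]
`print(result2)` → prints [7, 3, 5]
`print(result3)` → prints [7, 3, 5]
`print(result1 is result2)` → prints True

Answer:
[7, 3, 5]
[7, 3, 5]
[7, 3, 5]
True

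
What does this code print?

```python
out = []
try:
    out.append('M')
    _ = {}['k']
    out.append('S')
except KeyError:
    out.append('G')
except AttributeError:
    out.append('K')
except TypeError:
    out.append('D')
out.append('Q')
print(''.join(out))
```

Execution trace: 'M' (try body) → 'G' (except KeyError) → 'Q' (after the try/except). Output: MGQ

Answer: MGQ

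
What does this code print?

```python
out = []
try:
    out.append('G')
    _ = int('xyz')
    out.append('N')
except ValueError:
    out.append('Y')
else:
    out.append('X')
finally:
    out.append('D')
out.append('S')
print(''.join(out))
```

Execution trace: 'G' (try body) → 'Y' (except ValueError) → 'D' (finally) → 'S' (after the try/except). Output: GYDS

Answer: GYDS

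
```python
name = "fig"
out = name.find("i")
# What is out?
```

Trace:
`name = "fig"` → name = 'fig'
`out = name.find("i")` → out = 1
So out = 1

Answer: 1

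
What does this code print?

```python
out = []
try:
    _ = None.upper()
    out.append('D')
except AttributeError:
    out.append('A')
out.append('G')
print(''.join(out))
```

Execution trace: 'A' (except AttributeError) → 'G' (after the try/except). Output: AG

Answer: AG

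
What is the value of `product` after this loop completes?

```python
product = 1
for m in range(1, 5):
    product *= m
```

4! = 24
`product` takes the values: 1 → 2 → 6 → 24

Answer: 24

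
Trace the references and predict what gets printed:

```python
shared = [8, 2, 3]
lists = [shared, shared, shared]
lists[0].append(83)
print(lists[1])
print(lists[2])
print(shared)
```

Key concept: list of same reference.
Step by step:
`shared = [8, 2, 3]` → shared = [8, 2, 3]
`lists = [shared, shared, shared]` → lists = [[8, 2, 3], [8, 2, 3], [8, 2, 3]]
`lists[0].append(83)` → shared = [8, 2, 3, 83]; lists = [[8, 2, 3, 83], [8, 2, 3, 83], [8, 2, 3, 83]]
`print(lists[1])` → prints [8, 2, 3, 83]
`print(lists[2])` → prints [8, 2, 3, 83]
`print(shared)` → prints [8, 2, 3, 83]

Answer:
[8, 2, 3, 83]
[8, 2, 3, 83]
[8, 2, 3, 83]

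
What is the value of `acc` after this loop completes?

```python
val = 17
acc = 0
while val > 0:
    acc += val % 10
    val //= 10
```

Sum digits of 17
`acc` takes the values: 0 → 7 → 8

Answer: 8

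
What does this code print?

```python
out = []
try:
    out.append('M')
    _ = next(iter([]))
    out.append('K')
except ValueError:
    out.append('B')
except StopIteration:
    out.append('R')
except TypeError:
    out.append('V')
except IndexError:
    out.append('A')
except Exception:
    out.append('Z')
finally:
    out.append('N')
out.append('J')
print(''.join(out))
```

Execution trace: 'M' (try body) → 'R' (except StopIteration) → 'N' (finally) → 'J' (after the try/except). Output: MRNJ

Answer: MRNJ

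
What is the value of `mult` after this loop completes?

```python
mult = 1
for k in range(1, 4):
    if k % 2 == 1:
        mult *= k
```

Product of odd numbers 1 to 3
`mult` takes the values: 1 → 3

Answer: 3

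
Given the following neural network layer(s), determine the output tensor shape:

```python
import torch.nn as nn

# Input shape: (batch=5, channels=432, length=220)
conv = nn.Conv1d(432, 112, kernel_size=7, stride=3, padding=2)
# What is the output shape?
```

Input: (5, 432, 220) -> Output: (5, 112, 73)

Answer: (5, 112, 73)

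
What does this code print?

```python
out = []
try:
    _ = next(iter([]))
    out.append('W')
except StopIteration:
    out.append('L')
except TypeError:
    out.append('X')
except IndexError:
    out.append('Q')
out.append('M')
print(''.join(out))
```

Execution trace: 'L' (except StopIteration) → 'M' (after the try/except). Output: LM

Answer: LM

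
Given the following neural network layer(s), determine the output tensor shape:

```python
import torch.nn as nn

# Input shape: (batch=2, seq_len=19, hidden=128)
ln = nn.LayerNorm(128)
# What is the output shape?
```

Input: (2, 19, 128) -> Output: (2, 19, 128)

Answer: (2, 19, 128)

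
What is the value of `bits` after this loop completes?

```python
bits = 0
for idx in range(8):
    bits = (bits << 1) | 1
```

Build 8 consecutive 1-bits: 0b11111111
`bits` takes the values: 0 → 1 → 3 → 7 → 15 → 31 → 63 → 127 → 255

Answer: 255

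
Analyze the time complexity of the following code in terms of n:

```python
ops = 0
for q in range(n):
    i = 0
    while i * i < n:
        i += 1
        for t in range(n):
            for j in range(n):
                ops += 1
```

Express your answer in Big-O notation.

Each loop level contributes: n × √n × n × n. Multiplying the contributions gives O(n^3√n).

Answer: O(n^3√n)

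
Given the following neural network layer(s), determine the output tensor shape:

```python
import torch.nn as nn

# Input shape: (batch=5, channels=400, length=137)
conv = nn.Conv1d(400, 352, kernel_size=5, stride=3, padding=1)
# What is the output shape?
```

Input: (5, 400, 137) -> Output: (5, 352, 45)

Answer: (5, 352, 45)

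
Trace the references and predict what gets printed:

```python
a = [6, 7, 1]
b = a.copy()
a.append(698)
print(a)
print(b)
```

Key concept: list.copy() creates independent copy.
Step by step:
`a = [6, 7, 1]` → a = [6, 7, 1]
`b = a.copy()` → b = [6, 7, 1]
`a.append(698)` → a = [6, 7, 1, 698]
`print(a)` → prints [6, 7, 1, 698]
`print(b)` → prints [6, 7, 1]

Answer:
[6, 7, 1, 698]
[6, 7, 1]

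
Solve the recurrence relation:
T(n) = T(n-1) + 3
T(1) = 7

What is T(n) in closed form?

Unrolling: T(n) = T(1) + 3·(n-1) = 7 + 3(n-1) = 3n + 4.

Answer: T(n) = 3n + 4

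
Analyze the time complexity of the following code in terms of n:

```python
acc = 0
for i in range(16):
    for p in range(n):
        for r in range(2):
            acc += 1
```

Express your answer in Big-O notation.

Each loop level contributes: 1 × n × 1. Multiplying the contributions gives O(n).

Answer: O(n)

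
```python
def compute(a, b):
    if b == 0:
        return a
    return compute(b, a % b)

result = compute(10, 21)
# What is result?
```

compute(10, 21) -> compute(21, 10) -> compute(10, 1) -> compute(1, 0) -> 1

Answer: 1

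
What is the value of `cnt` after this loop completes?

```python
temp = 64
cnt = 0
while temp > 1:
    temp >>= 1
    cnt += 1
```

Count right shifts until 1
`cnt` takes the values: 0 → 1 → 2 → 3 → 4 → 5 → 6

Answer: 6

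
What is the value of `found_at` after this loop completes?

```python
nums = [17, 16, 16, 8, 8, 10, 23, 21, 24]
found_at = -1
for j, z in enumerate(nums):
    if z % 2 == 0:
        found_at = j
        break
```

First even number index in [17, 16, 16, 8, 8, 10, 23, 21, 24]
`found_at` takes the values: -1 → 1

Answer: 1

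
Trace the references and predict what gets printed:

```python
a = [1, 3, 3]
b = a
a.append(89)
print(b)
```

Key concept: basic list aliasing.
Step by step:
`a = [1, 3, 3]` → a = [1, 3, 3]
`b = a` → b = [1, 3, 3] (same object as a)
`a.append(89)` → a = [1, 3, 3, 89] (same object as b); b = [1, 3, 3, 89] (same object as a)
`print(b)` → prints [1, 3, 3, 89]

Answer: [1, 3, 3, 89]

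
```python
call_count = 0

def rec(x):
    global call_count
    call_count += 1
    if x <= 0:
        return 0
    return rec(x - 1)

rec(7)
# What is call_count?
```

Linear recursion stepping by 1: 8 calls from x=7 down to ≤0.

Answer: 8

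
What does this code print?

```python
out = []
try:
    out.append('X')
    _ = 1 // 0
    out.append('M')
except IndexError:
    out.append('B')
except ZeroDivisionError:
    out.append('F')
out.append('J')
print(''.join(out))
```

Execution trace: 'X' (try body) → 'F' (except ZeroDivisionError) → 'J' (after the try/except). Output: XFJ

Answer: XFJ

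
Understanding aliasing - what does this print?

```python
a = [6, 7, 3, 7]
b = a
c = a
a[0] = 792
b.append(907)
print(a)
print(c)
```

Key concept: multiple aliases.
Step by step:
`a = [6, 7, 3, 7]` → a = [6, 7, 3, 7]
`b = a` → b = [6, 7, 3, 7] (same object as a)
`c = a` → c = [6, 7, 3, 7] (same object as a, b)
`a[0] = 792` → a = [792, 7, 3, 7] (same object as b, c); b = [792, 7, 3, 7] (same object as a, c); c = [792, 7, 3, 7] (same object as a, b)
`b.append(907)` → a = [792, 7, 3, 7, 907] (same object as b, c); b = [792, 7, 3, 7, 907] (same object as a, c); c = [792, 7, 3, 7, 907] (same object as a, b)
`print(a)` → prints [792, 7, 3, 7, 907]
`print(c)` → prints [792, 7, 3, 7, 907]

Answer:
[792, 7, 3, 7, 907]
[792, 7, 3, 7, 907]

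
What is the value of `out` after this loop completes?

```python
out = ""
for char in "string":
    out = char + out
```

Reverse 'string'
`out` takes the values: "" → "s" → "ts" → "rts" → "irts" → "nirts" → "gnirts"

Answer: "gnirts"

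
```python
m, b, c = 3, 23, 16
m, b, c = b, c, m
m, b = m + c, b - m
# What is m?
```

Trace:
`m, b, c = 3, 23, 16` → m = 3; b = 23; c = 16
`m, b, c = b, c, m` → m = 23; b = 16; c = 3
`m, b = m + c, b - m` → m = 26; b = -7
So m = 26

Answer: 26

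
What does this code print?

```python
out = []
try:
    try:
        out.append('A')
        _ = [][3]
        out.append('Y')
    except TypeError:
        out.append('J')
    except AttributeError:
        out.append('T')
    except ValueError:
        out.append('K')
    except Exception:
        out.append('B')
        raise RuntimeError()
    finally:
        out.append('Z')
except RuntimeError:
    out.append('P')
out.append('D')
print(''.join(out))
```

Execution trace: 'A' (inner try body) → 'B' (inner except Exception) → 'Z' (inner finally) → 'P' (outer except RuntimeError) → 'D' (after the try/except). Output: ABZPD

Answer: ABZPD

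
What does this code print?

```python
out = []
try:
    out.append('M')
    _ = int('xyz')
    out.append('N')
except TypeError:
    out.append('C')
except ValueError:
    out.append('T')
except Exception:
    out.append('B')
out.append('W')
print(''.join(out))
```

Execution trace: 'M' (try body) → 'T' (except ValueError) → 'W' (after the try/except). Output: MTW

Answer: MTW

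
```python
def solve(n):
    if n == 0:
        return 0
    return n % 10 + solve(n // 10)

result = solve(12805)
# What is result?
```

Sum of digits of 12805: 5 + 0 + 8 + 2 + 1 = 16

Answer: 16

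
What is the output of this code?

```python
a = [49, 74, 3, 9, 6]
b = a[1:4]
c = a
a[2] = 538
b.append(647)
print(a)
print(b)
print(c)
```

Key concept: slice vs alias.
Step by step:
`a = [49, 74, 3, 9, 6]` → a = [49, 74, 3, 9, 6]
`b = a[1:4]` → b = [74, 3, 9]
`c = a` → c = [49, 74, 3, 9, 6] (same object as a)
`a[2] = 538` → a = [49, 74, 538, 9, 6] (same object as c); c = [49, 74, 538, 9, 6] (same object as a)
`b.append(647)` → b = [74, 3, 9, 647]
`print(a)` → prints [49, 74, 538, 9, 6]
`print(b)` → prints [74, 3, 9, 647]
`print(c)` → prints [49, 74, 538, 9, 6]

Answer:
[49, 74, 538, 9, 6]
[74, 3, 9, 647]
[49, 74, 538, 9, 6]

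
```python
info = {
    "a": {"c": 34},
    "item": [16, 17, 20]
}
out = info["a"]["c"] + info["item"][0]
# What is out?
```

Trace:
`info = { ...` → info = {'a': {'c': 34}, 'item': [16, 17, 20]}
`out = info["a"]["c"] + info["item"][0]` → out = 50
So out = 50

Answer: 50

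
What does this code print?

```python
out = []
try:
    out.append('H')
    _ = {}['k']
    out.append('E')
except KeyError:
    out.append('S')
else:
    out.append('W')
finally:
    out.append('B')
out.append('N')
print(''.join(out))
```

Execution trace: 'H' (try body) → 'S' (except KeyError) → 'B' (finally) → 'N' (after the try/except). Output: HSBN

Answer: HSBN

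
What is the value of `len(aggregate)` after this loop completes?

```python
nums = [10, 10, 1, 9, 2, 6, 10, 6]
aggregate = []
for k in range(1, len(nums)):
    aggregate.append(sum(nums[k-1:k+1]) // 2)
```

Number of 2-element averages
`aggregate` takes the values: [] → [10] → [10, 5] → [10, 5, 5] → [10, 5, 5, 5] → [10, 5, 5, 5, 4] → [10, 5, 5, 5, 4, 8] → [10, 5, 5, 5, 4, 8, 8]
So `len(aggregate)` = 7

Answer: 7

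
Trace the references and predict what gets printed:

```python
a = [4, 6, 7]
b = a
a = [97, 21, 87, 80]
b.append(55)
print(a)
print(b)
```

Key concept: rebinding vs mutation: a is rebound to a new list, b still points at the original.
Step by step:
`a = [4, 6, 7]` → a = [4, 6, 7]
`b = a` → b = [4, 6, 7] (same object as a)
`a = [97, 21, 87, 80]` → a = [97, 21, 87, 80]
`b.append(55)` → b = [4, 6, 7, 55]
`print(a)` → prints [97, 21, 87, 80]
`print(b)` → prints [4, 6, 7, 55]

Answer:
[97, 21, 87, 80]
[4, 6, 7, 55]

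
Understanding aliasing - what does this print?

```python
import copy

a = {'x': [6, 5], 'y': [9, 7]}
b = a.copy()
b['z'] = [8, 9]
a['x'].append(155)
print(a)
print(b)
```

Key concept: shallow copy of dict with mutable values.
Step by step:
`a = {'x': [6, 5], 'y': [9, 7]}` → a = {'x': [6, 5], 'y': [9, 7]}
`b = a.copy()` → b = {'x': [6, 5], 'y': [9, 7]}
`b['z'] = [8, 9]` → b = {'x': [6, 5], 'y': [9, 7], 'z': [8, 9]}
`a['x'].append(155)` → a = {'x': [6, 5, 155], 'y': [9, 7]}; b = {'x': [6, 5, 155], 'y': [9, 7], 'z': [8, 9]}
`print(a)` → prints {'x': [6, 5, 155], 'y': [9, 7]}
`print(b)` → prints {'x': [6, 5, 155], 'y': [9, 7], 'z': [8, 9]}

Answer:
{'x': [6, 5, 155], 'y': [9, 7]}
{'x': [6, 5, 155], 'y': [9, 7], 'z': [8, 9]}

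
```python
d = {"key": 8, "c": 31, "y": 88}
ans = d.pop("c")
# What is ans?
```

Trace:
`d = {"key": 8, "c": 31, "y": 88}` → d = {'key': 8, 'c': 31, 'y': 88}
`ans = d.pop("c")` → d = {'key': 8, 'y': 88}; ans = 31
So ans = 31

Answer: 31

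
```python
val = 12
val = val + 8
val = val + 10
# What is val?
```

Trace:
`val = 12` → val = 12
`val = val + 8` → val = 20
`val = val + 10` → val = 30
So val = 30

Answer: 30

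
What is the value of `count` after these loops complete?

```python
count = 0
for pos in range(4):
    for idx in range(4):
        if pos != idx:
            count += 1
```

4² - 4 (exclude diagonal)
`count` takes the values: 0 → 1 → 2 → 3 → 4 → 5 → 6 → 7 → 8 → 9 → 10 → 11 → 12

Answer: 12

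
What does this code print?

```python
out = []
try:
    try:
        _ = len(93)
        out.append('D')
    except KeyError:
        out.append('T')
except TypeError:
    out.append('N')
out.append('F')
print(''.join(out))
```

Execution trace: 'N' (outer except TypeError) → 'F' (after the try/except). Output: NF

Answer: NF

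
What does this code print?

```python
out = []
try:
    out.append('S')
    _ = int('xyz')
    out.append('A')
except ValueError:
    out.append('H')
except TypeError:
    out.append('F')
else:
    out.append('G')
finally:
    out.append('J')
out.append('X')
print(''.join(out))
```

Execution trace: 'S' (try body) → 'H' (except ValueError) → 'J' (finally) → 'X' (after the try/except). Output: SHJX

Answer: SHJX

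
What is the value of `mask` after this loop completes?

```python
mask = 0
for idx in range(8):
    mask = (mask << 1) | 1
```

Build 8 consecutive 1-bits: 0b11111111
`mask` takes the values: 0 → 1 → 3 → 7 → 15 → 31 → 63 → 127 → 255

Answer: 255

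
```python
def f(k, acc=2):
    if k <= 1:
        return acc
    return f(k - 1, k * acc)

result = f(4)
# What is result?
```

Accumulator trace (n, acc): (4, 2) -> (3, 8) -> (2, 24) -> (1, 48) -> return 48

Answer: 48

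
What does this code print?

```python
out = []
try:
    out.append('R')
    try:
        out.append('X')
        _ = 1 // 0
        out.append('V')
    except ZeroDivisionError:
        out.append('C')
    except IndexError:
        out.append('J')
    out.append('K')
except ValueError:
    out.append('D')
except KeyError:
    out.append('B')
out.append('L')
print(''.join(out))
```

Execution trace: 'R' (try body) → 'X' (inner try body) → 'C' (inner except ZeroDivisionError) → 'K' (try body, no exception) → 'L' (after the try/except). Output: RXCKL

Answer: RXCKL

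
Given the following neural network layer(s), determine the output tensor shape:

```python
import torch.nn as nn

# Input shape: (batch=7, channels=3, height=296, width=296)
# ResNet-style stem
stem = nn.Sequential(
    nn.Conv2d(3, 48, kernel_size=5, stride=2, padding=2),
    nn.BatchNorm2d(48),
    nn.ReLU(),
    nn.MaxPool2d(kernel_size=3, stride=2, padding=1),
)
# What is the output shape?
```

Input: (7, 3, 296, 296) -> after Conv2d 5x5 stride=2: (7, 48, 148, 148) -> Output: (7, 48, 74, 74)

Answer: (7, 48, 74, 74)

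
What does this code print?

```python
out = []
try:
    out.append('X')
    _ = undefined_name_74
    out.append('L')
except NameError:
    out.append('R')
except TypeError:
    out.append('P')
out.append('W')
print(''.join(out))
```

Execution trace: 'X' (try body) → 'R' (except NameError) → 'W' (after the try/except). Output: XRW

Answer: XRW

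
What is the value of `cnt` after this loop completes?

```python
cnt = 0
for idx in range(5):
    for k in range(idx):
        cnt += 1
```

Triangle number: 0+1+2+...+4
`cnt` takes the values: 0 → 1 → 2 → 3 → 4 → 5 → 6 → 7 → 8 → 9 → 10

Answer: 10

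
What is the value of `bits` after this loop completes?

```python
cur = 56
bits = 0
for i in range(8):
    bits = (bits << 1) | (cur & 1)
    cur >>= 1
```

Reverse lowest 8 bits of 56
`bits` takes the values: 0 → 1 → 3 → 7 → 14 → 28

Answer: 28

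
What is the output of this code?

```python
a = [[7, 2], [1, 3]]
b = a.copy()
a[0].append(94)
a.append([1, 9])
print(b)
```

Key concept: shallow copy with nested lists.
Step by step:
`a = [[7, 2], [1, 3]]` → a = [[7, 2], [1, 3]]
`b = a.copy()` → b = [[7, 2], [1, 3]]
`a[0].append(94)` → a = [[7, 2, 94], [1, 3]]; b = [[7, 2, 94], [1, 3]]
`a.append([1, 9])` → a = [[7, 2, 94], [1, 3], [1, 9]]
`print(b)` → prints [[7, 2, 94], [1, 3]]

Answer: [[7, 2, 94], [1, 3]]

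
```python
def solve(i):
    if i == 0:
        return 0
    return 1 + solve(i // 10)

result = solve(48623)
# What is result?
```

Count of digits of 48623: 5

Answer: 5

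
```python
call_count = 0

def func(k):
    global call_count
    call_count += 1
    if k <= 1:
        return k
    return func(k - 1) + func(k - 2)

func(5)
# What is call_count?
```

Calls(k) = 1 + Calls(k-1) + Calls(k-2); Calls(0)=Calls(1)=1. For k=5 this gives 15.

Answer: 15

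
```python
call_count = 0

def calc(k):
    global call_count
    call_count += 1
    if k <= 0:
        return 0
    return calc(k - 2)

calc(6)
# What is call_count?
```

Linear recursion stepping by 2: 4 calls from k=6 down to ≤0.

Answer: 4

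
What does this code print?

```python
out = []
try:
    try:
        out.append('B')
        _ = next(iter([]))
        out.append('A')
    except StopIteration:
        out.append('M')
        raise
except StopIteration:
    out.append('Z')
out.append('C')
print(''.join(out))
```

Execution trace: 'B' (inner try body) → 'M' (inner except StopIteration) → 'Z' (outer except StopIteration) → 'C' (after the try/except). Output: BMZC

Answer: BMZC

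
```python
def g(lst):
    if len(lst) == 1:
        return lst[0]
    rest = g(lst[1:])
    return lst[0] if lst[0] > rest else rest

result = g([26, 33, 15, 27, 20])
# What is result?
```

Recursive max over [26, 33, 15, 27, 20] = 33

Answer: 33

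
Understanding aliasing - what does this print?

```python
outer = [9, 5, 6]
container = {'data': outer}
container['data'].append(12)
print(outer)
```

Key concept: dict holds reference to list.
Step by step:
`outer = [9, 5, 6]` → outer = [9, 5, 6]
`container = {'data': outer}` → container = {'data': [9, 5, 6]}
`container['data'].append(12)` → outer = [9, 5, 6, 12]; container = {'data': [9, 5, 6, 12]}
`print(outer)` → prints [9, 5, 6, 12]

Answer: [9, 5, 6, 12]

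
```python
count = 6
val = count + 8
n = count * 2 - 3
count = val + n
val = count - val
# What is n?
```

Trace:
`count = 6` → count = 6
`val = count + 8` → val = 14
`n = count * 2 - 3` → n = 9
`count = val + n` → count = 23
`val = count - val` → val = 9
So n = 9

Answer: 9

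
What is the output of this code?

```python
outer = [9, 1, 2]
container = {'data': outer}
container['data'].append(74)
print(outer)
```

Key concept: dict holds reference to list.
Step by step:
`outer = [9, 1, 2]` → outer = [9, 1, 2]
`container = {'data': outer}` → container = {'data': [9, 1, 2]}
`container['data'].append(74)` → outer = [9, 1, 2, 74]; container = {'data': [9, 1, 2, 74]}
`print(outer)` → prints [9, 1, 2, 74]

Answer: [9, 1, 2, 74]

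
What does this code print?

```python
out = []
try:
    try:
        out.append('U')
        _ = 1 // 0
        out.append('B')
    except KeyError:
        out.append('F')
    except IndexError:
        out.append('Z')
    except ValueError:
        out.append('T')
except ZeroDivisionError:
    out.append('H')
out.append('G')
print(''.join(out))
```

Execution trace: 'U' (try body) → 'H' (outer except ZeroDivisionError) → 'G' (after the try/except). Output: UHG

Answer: UHG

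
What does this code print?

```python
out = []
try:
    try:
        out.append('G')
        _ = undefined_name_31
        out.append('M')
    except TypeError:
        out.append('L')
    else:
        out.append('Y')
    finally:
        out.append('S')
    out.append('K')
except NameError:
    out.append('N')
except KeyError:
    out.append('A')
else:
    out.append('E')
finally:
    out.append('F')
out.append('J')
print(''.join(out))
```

Execution trace: 'G' (inner try body) → 'S' (inner finally) → 'N' (except NameError) → 'F' (finally) → 'J' (after the try/except). Output: GSNFJ

Answer: GSNFJ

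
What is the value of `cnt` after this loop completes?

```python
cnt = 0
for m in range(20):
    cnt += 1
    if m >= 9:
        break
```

Loop breaks when m reaches 9, cnt is 10
`cnt` takes the values: 0 → 1 → 2 → 3 → 4 → 5 → 6 → 7 → 8 → 9 → 10

Answer: 10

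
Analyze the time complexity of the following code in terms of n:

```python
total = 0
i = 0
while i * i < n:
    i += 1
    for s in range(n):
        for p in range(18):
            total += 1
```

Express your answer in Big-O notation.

Each loop level contributes: √n × n × 1. Multiplying the contributions gives O(n√n).

Answer: O(n√n)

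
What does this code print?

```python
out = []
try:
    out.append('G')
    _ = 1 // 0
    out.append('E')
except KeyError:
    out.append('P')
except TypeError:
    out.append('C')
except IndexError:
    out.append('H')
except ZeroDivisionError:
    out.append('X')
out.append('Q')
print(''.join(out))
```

Execution trace: 'G' (try body) → 'X' (except ZeroDivisionError) → 'Q' (after the try/except). Output: GXQ

Answer: GXQ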